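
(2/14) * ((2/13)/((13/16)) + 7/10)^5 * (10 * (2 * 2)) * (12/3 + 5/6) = 74143254628374849/4825047214715000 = 15.37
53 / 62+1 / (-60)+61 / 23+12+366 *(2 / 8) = 4577047 / 42780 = 106.99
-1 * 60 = -60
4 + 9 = 13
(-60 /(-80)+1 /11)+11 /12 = 58 /33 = 1.76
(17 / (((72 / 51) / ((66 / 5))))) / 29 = 3179 / 580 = 5.48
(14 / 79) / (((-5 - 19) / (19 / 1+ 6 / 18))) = -203 / 1422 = -0.14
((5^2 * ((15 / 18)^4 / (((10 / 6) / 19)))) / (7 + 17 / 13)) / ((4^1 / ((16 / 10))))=154375 / 23328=6.62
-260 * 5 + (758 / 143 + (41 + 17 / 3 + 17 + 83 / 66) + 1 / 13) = -1055081 / 858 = -1229.70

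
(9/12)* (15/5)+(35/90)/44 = 1789/792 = 2.26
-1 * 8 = -8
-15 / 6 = -5 / 2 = -2.50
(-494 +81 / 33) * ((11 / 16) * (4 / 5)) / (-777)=5407 / 15540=0.35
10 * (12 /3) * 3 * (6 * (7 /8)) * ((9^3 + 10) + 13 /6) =466935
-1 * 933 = -933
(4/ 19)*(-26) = -104/ 19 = -5.47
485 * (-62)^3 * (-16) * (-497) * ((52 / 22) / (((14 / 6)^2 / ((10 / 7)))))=-570062181853.80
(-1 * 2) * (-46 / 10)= 46 / 5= 9.20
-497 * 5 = -2485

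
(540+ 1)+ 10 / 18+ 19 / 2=9919 / 18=551.06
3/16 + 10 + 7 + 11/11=291/16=18.19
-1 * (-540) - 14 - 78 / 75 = 524.96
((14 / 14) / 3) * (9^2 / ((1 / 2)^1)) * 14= 756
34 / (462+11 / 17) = 578 / 7865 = 0.07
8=8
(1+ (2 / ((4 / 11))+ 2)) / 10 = 17 / 20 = 0.85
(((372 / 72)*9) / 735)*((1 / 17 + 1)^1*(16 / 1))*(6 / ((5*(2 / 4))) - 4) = -35712 / 20825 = -1.71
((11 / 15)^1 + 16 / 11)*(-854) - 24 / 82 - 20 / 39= -164391542 / 87945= -1869.25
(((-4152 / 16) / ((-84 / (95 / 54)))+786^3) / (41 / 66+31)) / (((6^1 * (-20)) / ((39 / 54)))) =-209983643609597 / 2271991680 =-92422.72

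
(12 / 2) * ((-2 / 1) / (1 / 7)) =-84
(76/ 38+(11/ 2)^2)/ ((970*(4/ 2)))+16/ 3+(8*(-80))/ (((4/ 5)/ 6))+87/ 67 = -7476477991/ 1559760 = -4793.35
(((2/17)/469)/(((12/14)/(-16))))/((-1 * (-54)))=-8/92259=-0.00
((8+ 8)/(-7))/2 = -8/7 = -1.14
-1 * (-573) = 573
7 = 7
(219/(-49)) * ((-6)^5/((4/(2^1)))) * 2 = 34753.96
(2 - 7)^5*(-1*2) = 6250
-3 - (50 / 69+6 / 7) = -2213 / 483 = -4.58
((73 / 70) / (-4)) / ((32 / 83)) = -6059 / 8960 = -0.68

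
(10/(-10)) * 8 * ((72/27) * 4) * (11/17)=-55.22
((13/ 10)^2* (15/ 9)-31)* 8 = -3382/ 15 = -225.47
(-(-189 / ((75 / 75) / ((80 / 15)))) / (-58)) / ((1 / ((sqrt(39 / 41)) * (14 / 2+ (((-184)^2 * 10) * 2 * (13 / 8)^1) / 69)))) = -8040648 * sqrt(1599) / 1189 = -270416.65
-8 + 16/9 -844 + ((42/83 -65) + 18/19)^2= 71353827613/22382361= 3187.95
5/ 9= 0.56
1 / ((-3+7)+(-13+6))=-1 / 3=-0.33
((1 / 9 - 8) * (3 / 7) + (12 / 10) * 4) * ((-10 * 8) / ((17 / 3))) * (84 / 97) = -28608 / 1649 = -17.35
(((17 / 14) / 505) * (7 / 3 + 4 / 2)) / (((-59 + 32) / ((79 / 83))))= -17459 / 47531610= -0.00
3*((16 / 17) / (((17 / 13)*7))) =624 / 2023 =0.31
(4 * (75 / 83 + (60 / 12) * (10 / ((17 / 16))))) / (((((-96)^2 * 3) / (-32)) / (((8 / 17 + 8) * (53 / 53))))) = -135350 / 71961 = -1.88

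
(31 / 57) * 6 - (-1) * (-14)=-204 / 19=-10.74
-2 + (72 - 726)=-656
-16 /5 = -3.20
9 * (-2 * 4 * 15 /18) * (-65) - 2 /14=3899.86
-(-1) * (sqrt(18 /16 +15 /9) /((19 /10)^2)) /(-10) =-5 * sqrt(402) /2166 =-0.05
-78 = -78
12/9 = 1.33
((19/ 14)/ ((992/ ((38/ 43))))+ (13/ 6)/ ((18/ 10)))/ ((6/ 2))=0.40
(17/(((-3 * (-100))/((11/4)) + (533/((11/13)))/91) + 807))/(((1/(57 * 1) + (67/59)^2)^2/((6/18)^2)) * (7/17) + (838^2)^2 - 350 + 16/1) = 0.00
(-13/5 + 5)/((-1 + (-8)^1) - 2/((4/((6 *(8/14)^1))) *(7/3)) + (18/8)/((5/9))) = -784/1857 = -0.42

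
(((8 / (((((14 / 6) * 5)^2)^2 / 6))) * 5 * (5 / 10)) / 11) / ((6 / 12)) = 3888 / 3301375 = 0.00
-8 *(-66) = 528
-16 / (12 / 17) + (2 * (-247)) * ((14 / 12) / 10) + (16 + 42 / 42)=-633 / 10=-63.30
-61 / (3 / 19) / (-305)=19 / 15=1.27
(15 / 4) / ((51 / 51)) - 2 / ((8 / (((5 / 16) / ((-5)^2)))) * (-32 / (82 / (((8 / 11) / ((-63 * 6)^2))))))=16148571 / 10240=1577.01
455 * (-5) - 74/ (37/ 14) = -2303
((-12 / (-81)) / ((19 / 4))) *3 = 16 / 171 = 0.09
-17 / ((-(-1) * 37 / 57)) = -969 / 37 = -26.19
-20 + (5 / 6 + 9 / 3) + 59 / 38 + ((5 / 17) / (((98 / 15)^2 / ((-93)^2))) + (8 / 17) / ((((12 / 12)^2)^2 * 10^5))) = 654085819991 / 14541056250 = 44.98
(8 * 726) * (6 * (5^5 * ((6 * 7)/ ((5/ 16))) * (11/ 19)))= 160997760000/ 19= 8473566315.79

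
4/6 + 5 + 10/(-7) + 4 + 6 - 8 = 131/21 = 6.24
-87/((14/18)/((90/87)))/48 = -135/56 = -2.41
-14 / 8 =-1.75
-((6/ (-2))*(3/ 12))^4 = -81/ 256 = -0.32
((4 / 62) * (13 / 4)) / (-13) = -1 / 62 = -0.02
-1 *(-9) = 9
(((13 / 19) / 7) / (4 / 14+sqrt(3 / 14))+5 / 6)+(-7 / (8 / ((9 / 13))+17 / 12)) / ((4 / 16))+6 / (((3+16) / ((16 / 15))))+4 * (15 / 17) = sqrt(42) / 19+10546513 / 4525230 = 2.67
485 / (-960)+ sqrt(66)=-97 / 192+ sqrt(66)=7.62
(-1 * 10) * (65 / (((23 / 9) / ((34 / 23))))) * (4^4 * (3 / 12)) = -12729600 / 529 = -24063.52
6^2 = 36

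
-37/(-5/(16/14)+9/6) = 296/23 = 12.87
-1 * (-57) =57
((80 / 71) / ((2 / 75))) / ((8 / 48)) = 18000 / 71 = 253.52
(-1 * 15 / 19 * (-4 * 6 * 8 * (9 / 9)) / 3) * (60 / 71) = 57600 / 1349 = 42.70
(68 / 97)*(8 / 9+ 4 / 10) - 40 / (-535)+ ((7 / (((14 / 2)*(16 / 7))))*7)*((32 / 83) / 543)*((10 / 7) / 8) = 13734307663 / 14033134530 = 0.98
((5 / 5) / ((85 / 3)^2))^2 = 81 / 52200625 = 0.00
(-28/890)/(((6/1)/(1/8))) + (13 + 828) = 8981873/10680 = 841.00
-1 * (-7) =7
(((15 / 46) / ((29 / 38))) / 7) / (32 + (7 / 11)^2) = 11495 / 6102383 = 0.00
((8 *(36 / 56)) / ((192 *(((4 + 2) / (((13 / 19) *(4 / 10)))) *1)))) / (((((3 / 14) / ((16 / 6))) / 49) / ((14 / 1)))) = 8918 / 855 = 10.43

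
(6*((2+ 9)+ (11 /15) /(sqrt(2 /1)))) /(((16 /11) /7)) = 847*sqrt(2) /80+ 2541 /8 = 332.60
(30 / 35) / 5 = 6 / 35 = 0.17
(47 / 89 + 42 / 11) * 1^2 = 4255 / 979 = 4.35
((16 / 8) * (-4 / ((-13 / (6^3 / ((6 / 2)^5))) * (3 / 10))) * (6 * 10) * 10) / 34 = 64000 / 1989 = 32.18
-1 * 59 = -59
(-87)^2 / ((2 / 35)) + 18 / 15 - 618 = 1318407 / 10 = 131840.70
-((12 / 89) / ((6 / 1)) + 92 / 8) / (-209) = 2051 / 37202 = 0.06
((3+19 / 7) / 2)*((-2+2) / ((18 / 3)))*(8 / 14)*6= 0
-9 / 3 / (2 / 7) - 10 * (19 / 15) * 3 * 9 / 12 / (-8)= -111 / 16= -6.94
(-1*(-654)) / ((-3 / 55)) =-11990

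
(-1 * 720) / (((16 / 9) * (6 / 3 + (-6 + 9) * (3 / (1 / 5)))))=-8.62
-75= -75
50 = 50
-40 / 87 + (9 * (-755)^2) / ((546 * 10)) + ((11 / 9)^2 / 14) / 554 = 55607769368 / 59211243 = 939.14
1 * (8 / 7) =8 / 7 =1.14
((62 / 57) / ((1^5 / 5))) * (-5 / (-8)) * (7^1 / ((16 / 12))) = 5425 / 304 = 17.85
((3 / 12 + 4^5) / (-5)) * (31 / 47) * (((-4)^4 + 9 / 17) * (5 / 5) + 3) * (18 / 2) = -74164617 / 235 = -315594.11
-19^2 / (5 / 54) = -19494 / 5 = -3898.80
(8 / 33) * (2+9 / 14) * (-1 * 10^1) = -6.41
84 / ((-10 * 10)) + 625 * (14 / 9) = 218561 / 225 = 971.38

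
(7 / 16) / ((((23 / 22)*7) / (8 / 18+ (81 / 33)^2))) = 7045 / 18216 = 0.39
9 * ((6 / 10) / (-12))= -9 / 20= -0.45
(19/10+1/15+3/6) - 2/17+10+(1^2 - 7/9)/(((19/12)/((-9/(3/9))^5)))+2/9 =-29271587557/14535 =-2013869.11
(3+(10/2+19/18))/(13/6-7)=-163/87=-1.87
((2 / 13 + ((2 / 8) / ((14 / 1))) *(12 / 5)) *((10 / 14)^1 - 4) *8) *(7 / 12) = -4117 / 1365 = -3.02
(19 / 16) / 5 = 19 / 80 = 0.24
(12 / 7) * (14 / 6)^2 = 28 / 3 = 9.33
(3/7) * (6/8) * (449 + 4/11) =144.44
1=1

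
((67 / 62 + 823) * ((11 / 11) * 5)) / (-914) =-255465 / 56668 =-4.51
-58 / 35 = -1.66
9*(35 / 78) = 105 / 26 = 4.04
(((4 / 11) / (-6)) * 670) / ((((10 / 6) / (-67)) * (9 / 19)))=3446.10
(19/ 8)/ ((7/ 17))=323/ 56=5.77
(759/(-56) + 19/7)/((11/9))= -5463/616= -8.87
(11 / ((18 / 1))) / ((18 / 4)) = 11 / 81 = 0.14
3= 3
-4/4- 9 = -10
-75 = -75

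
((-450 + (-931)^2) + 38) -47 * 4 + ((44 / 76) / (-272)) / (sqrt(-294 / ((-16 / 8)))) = 866161 -11 * sqrt(3) / 108528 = 866161.00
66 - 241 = -175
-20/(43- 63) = 1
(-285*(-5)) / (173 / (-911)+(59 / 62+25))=80486850 / 1455073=55.31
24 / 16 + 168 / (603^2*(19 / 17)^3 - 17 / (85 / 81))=6236161991 / 4156524234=1.50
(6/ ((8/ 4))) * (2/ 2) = 3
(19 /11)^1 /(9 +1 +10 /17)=323 /1980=0.16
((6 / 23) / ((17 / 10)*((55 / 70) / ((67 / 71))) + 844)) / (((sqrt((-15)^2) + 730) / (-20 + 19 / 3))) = -153832 / 27176099719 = -0.00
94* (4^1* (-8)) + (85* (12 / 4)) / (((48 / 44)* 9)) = -2982.03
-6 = -6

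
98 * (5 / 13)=37.69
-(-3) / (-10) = -3 / 10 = -0.30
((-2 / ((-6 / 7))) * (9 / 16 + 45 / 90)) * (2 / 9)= 119 / 216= 0.55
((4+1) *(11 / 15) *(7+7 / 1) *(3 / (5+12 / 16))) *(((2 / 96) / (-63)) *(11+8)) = -209 / 1242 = -0.17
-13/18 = -0.72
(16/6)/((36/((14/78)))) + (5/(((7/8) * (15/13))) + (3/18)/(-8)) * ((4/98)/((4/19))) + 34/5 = 448983737/57788640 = 7.77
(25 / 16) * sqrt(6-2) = 25 / 8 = 3.12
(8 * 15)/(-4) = -30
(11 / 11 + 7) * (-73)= -584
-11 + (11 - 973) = -973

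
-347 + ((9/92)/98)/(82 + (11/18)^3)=-187539087734/540458485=-347.00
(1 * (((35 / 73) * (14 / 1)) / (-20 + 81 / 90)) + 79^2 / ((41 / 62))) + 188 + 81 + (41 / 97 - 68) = 534477498076 / 55451311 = 9638.68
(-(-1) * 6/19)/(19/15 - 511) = -45/72637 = -0.00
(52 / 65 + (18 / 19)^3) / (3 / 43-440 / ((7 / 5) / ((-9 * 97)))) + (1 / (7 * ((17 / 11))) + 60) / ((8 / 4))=20253643563199693 / 674082814024410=30.05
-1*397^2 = -157609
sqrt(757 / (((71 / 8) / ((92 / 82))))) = 4 * sqrt(50683421) / 2911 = 9.78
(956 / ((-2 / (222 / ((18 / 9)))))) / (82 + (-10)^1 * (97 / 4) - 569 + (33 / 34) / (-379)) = 341852694 / 4700185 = 72.73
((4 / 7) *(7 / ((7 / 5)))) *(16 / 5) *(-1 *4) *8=-292.57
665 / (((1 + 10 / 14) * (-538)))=-4655 / 6456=-0.72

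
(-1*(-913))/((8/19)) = 17347/8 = 2168.38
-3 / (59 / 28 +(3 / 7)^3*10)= -4116 / 3971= -1.04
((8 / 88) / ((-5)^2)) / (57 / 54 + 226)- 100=-112392482 / 1123925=-100.00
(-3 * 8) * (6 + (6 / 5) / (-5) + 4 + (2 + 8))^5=-706067117573376 / 9765625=-72301272.84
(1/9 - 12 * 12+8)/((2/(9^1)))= -611.50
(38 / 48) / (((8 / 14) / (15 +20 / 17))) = 36575 / 1632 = 22.41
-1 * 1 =-1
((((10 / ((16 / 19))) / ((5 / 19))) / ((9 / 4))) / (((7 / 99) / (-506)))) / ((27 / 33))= -11051293 / 63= -175417.35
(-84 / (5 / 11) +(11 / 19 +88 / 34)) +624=714423 / 1615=442.37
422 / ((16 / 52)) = 2743 / 2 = 1371.50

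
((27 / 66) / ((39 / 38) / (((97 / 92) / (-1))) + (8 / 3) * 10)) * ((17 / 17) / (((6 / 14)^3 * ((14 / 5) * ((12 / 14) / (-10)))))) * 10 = -8.43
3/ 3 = 1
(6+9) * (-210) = -3150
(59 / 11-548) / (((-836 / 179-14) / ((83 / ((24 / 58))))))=2571761557 / 441144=5829.76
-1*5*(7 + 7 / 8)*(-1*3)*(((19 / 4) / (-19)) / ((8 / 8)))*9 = -8505 / 32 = -265.78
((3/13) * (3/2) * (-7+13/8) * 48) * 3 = -3483/13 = -267.92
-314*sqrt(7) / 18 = -157*sqrt(7) / 9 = -46.15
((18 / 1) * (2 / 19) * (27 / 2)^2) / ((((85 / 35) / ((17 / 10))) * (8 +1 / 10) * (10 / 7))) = 3969 / 190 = 20.89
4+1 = 5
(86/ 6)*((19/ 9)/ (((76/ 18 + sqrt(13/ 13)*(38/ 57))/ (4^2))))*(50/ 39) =163400/ 1287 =126.96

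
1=1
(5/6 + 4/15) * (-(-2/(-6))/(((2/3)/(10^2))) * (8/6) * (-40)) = 8800/3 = 2933.33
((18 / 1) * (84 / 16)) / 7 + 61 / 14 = 125 / 7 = 17.86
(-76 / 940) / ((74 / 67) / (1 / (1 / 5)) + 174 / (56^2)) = -1996064 / 6823319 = -0.29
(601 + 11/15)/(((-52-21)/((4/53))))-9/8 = -811147/464280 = -1.75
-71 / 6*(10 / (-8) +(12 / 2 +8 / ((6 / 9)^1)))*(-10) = 23785 / 12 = 1982.08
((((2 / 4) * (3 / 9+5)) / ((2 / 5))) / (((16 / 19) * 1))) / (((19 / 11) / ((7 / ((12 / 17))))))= 6545 / 144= 45.45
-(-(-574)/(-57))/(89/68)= 7.69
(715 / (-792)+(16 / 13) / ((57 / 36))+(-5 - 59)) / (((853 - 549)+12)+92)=-1140407 / 7255872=-0.16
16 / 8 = 2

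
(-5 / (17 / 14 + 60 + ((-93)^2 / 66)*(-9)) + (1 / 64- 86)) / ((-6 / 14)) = 1105508047 / 5510464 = 200.62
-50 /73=-0.68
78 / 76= 39 / 38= 1.03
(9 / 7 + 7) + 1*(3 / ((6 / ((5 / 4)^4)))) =34071 / 3584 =9.51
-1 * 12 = -12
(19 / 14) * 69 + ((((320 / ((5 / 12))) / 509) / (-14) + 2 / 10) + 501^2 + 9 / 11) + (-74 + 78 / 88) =196766449527 / 783860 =251022.44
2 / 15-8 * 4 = -478 / 15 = -31.87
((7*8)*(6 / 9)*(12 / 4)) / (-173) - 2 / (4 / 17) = -3165 / 346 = -9.15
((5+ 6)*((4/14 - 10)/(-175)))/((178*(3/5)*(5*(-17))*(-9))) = 22/2943675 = 0.00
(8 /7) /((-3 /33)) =-88 /7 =-12.57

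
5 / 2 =2.50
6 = 6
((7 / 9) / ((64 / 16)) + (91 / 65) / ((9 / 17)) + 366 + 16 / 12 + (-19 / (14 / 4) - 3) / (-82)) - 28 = 17681927 / 51660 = 342.28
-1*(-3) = 3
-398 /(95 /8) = -3184 /95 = -33.52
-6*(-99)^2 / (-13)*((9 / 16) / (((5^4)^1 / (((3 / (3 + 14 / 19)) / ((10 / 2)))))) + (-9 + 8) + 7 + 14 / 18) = 30660.19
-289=-289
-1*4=-4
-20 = -20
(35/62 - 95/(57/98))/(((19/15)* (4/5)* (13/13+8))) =-756875/42408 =-17.85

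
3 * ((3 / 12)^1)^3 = 0.05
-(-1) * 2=2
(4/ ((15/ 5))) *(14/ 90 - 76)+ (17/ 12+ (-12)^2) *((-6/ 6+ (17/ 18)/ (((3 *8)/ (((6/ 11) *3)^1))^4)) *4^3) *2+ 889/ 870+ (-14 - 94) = -3452204443403/ 183422448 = -18821.06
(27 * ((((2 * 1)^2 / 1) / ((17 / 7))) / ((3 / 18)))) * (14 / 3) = 21168 / 17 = 1245.18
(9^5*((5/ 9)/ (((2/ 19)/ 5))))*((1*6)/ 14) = 9349425/ 14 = 667816.07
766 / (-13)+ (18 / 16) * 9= -5075 / 104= -48.80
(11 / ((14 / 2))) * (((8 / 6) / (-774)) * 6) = -0.02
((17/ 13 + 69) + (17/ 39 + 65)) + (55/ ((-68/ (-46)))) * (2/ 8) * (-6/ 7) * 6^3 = -7362284/ 4641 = -1586.36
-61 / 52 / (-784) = 61 / 40768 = 0.00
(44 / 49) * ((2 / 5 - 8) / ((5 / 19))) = -31768 / 1225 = -25.93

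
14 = 14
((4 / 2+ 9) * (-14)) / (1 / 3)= -462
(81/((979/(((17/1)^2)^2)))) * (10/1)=67652010/979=69103.18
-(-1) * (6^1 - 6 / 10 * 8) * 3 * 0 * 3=0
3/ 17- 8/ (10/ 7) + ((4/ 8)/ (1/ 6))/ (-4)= -2099/ 340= -6.17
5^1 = 5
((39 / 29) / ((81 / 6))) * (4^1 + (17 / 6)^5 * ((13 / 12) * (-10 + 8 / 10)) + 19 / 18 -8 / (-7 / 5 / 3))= -38161650553 / 213101280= -179.08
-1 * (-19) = 19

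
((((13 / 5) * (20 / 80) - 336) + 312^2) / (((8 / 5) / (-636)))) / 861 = -102829169 / 2296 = -44786.22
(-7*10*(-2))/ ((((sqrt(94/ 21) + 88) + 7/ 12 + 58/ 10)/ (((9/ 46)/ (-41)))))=-1498429800/ 211584854569 + 756000*sqrt(1974)/ 211584854569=-0.01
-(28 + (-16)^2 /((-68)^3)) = -137560 /4913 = -28.00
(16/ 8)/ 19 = 2/ 19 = 0.11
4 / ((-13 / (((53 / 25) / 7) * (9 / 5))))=-1908 / 11375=-0.17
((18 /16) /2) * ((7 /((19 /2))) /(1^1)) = 63 /152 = 0.41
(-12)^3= -1728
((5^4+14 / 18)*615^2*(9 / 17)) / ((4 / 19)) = 595192658.82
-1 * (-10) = 10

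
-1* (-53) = 53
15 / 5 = 3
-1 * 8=-8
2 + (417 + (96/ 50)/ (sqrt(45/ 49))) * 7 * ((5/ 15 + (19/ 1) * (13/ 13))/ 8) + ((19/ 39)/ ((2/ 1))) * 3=5684 * sqrt(5)/ 375 + 366963/ 52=7090.87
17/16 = 1.06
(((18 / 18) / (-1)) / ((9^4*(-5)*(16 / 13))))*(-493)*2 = -6409 / 262440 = -0.02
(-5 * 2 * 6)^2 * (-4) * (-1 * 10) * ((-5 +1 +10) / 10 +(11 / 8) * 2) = 482400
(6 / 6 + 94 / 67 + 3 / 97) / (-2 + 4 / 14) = -55363 / 38994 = -1.42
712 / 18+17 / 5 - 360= -14267 / 45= -317.04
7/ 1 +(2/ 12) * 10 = 8.67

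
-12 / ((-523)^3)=12 / 143055667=0.00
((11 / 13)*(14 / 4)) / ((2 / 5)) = 385 / 52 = 7.40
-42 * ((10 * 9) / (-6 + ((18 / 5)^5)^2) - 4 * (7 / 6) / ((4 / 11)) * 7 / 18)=2245081219784767 / 10711225898622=209.60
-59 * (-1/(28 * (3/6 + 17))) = 0.12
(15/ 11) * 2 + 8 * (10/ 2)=470/ 11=42.73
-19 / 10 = -1.90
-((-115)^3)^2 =-2313060765625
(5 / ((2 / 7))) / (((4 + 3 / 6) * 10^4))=7 / 18000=0.00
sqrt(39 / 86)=0.67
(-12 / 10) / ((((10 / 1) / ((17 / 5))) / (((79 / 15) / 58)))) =-1343 / 36250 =-0.04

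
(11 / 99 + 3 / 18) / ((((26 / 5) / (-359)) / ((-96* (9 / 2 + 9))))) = 323100 / 13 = 24853.85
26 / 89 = 0.29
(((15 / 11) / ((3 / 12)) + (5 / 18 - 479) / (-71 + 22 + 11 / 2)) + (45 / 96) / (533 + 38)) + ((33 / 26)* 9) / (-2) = 21991222999 / 2045897568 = 10.75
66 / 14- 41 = -254 / 7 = -36.29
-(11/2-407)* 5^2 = 20075/2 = 10037.50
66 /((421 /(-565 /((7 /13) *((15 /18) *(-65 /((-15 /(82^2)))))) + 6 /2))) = 2296305 /4953907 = 0.46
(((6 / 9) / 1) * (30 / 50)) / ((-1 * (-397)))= 2 / 1985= 0.00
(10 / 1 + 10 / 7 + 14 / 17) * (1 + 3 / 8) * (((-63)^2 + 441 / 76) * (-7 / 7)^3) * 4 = -346059945 / 1292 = -267848.25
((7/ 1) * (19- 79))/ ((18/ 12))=-280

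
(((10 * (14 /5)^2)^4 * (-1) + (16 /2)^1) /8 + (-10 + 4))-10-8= -2951592487 /625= -4722547.98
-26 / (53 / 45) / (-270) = 13 / 159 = 0.08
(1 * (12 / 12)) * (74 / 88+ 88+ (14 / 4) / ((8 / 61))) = 20333 / 176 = 115.53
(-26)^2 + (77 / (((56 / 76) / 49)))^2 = 104880785 / 4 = 26220196.25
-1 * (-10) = 10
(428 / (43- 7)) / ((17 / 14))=1498 / 153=9.79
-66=-66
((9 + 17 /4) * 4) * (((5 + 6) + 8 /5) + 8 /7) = 25493 /35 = 728.37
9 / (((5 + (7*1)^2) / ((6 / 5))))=1 / 5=0.20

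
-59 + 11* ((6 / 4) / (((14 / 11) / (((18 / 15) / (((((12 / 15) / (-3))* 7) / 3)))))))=-32929 / 392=-84.00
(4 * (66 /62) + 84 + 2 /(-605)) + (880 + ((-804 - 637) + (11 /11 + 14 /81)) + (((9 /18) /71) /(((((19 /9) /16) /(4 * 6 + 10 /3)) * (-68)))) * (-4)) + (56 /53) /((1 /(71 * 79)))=10072421694545252 /1846455425595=5455.00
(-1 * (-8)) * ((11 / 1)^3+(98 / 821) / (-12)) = 10647.92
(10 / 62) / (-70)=-1 / 434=-0.00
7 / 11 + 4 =51 / 11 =4.64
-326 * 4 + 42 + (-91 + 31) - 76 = -1398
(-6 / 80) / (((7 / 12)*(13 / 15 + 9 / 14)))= -27 / 317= -0.09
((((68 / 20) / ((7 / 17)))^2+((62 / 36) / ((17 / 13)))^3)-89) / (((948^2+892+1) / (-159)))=34480689935617 / 10525121353265400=0.00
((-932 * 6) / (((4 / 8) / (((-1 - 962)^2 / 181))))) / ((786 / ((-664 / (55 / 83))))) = 95267474851392 / 1304105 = 73051997.23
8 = 8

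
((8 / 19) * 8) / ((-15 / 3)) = -64 / 95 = -0.67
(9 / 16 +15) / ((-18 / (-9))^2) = 249 / 64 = 3.89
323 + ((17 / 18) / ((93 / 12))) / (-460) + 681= 64426663 / 64170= 1004.00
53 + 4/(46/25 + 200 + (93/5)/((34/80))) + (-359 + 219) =-4539767/52191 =-86.98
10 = 10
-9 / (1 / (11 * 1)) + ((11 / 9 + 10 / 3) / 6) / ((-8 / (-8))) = -5305 / 54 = -98.24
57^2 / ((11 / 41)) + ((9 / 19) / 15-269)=12373783 / 1045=11840.94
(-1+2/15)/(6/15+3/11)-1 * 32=-3695/111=-33.29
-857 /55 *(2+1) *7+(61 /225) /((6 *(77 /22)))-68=-395.21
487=487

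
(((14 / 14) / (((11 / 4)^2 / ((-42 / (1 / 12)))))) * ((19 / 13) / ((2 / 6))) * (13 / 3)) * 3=-459648 / 121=-3798.74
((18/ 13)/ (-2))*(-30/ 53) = 270/ 689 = 0.39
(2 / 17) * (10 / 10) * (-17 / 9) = -0.22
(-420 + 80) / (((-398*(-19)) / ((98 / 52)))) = -4165 / 49153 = -0.08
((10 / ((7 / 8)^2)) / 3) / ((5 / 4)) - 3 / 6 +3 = 1759 / 294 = 5.98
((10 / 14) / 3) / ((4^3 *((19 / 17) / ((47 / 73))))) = 3995 / 1864128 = 0.00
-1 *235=-235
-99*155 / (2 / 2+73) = -15345 / 74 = -207.36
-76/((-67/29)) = 2204/67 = 32.90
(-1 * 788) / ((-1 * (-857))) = -788 / 857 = -0.92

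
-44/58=-22/29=-0.76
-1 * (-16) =16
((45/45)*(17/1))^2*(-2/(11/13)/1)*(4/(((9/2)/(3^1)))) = -60112/33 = -1821.58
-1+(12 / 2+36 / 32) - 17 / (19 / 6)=115 / 152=0.76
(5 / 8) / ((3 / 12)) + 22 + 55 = 159 / 2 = 79.50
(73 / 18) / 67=73 / 1206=0.06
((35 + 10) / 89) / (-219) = -15 / 6497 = -0.00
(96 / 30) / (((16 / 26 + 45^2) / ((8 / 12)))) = 416 / 394995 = 0.00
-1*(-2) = 2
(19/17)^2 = 361/289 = 1.25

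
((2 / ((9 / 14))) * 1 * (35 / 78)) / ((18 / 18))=490 / 351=1.40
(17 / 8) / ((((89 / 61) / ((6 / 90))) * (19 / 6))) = 1037 / 33820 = 0.03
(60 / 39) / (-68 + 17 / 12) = -240 / 10387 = -0.02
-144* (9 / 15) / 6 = -72 / 5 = -14.40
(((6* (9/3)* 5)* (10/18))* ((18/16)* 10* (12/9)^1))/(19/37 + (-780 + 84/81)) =-749250/777671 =-0.96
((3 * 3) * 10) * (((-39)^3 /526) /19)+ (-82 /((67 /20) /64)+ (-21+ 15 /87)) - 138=-21938709439 /9709171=-2259.59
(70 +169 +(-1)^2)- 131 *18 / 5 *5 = -2118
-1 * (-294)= 294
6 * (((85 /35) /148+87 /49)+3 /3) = 60741 /3626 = 16.75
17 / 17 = 1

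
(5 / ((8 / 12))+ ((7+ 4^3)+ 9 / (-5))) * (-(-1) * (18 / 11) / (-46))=-6903 / 2530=-2.73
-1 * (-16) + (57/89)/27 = 12835/801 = 16.02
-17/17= -1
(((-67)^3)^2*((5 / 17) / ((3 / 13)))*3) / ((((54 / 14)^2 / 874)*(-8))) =-125904046930011805 / 49572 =-2539821813322.27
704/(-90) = -352/45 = -7.82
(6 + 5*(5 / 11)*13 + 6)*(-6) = -2742 / 11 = -249.27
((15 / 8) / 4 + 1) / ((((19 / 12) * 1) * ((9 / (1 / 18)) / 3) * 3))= 47 / 8208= 0.01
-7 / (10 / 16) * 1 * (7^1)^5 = -188238.40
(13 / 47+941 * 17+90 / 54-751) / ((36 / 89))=47836610 / 1269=37696.30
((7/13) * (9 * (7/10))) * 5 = 441/26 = 16.96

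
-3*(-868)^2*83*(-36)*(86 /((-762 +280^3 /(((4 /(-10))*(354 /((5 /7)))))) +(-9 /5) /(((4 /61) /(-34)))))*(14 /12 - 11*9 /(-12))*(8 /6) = -65957658.21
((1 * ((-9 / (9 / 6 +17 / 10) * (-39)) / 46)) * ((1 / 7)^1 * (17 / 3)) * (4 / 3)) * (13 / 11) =43095 / 14168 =3.04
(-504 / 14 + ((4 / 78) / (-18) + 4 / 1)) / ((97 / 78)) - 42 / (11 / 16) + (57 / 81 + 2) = -2423455 / 28809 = -84.12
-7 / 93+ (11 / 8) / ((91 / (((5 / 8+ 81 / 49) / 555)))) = -369257407 / 4909894080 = -0.08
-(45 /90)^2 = -1 /4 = -0.25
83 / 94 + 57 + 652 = 66729 / 94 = 709.88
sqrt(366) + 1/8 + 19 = 153/8 + sqrt(366) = 38.26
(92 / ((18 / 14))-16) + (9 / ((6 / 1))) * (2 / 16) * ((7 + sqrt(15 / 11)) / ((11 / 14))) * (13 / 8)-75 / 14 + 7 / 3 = 273 * sqrt(165) / 7744 + 2450281 / 44352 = 55.70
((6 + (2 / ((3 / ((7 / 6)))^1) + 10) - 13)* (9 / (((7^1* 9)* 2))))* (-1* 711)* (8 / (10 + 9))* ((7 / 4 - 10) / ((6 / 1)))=14773 / 133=111.08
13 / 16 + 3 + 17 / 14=563 / 112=5.03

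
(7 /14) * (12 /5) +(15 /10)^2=69 /20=3.45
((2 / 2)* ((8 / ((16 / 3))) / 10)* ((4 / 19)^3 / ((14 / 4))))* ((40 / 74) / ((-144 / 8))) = -64 / 5329443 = -0.00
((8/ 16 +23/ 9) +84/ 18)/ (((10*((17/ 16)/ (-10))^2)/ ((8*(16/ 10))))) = 2277376/ 2601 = 875.58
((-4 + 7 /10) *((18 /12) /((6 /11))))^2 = 131769 /1600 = 82.36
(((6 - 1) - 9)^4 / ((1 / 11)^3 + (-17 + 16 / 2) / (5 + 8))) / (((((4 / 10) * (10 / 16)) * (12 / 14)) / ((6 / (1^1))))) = -62013952 / 5983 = -10365.03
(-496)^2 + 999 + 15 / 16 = 3952255 / 16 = 247015.94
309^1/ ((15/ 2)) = 41.20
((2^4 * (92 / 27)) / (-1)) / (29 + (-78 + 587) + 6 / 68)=-50048 / 493965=-0.10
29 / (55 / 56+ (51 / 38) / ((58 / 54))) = 894824 / 68861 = 12.99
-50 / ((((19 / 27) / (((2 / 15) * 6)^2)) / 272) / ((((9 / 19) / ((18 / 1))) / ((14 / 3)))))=-176256 / 2527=-69.75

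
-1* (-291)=291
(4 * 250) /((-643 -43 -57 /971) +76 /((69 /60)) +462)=-6.33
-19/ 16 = -1.19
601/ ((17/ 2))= 1202/ 17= 70.71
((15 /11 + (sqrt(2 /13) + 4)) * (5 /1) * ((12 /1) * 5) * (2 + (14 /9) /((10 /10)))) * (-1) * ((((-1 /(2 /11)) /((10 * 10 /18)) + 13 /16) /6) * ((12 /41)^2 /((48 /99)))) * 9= 84348 * sqrt(26) /21853 + 452412 /1681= 288.81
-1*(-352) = 352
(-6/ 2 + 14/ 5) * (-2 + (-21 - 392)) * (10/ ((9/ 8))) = 6640/ 9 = 737.78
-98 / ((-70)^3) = 1 / 3500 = 0.00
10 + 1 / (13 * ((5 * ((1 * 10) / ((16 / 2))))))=3254 / 325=10.01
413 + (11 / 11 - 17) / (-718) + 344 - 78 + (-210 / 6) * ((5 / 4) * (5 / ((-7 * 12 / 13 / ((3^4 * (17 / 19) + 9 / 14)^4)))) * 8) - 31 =27823752456225691431205 / 3594603482848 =7740423273.11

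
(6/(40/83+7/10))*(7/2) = 5810/327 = 17.77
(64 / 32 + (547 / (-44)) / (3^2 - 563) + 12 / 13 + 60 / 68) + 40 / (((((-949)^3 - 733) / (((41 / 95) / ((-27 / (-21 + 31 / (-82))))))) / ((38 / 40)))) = 1189637573158642961 / 310783173783156360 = 3.83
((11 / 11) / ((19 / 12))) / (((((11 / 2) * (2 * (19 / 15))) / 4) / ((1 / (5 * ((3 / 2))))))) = 96 / 3971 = 0.02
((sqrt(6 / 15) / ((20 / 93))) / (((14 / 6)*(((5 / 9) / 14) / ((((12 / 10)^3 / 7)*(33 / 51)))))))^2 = 25.74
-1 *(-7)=7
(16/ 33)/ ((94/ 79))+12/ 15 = 9364/ 7755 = 1.21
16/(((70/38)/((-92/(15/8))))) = -223744/525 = -426.18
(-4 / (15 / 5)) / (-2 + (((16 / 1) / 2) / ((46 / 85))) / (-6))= 23 / 77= 0.30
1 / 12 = 0.08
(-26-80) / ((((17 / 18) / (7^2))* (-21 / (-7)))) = -31164 / 17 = -1833.18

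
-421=-421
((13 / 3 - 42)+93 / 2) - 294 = -1711 / 6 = -285.17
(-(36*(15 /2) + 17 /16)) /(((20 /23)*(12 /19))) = -1895269 /3840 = -493.56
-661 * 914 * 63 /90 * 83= -175506737 /5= -35101347.40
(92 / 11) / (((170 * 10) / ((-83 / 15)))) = -0.03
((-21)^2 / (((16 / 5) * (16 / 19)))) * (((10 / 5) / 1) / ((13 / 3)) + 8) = 2304225 / 1664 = 1384.75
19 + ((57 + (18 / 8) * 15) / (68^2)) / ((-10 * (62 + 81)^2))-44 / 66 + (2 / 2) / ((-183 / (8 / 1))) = 104621328731 / 5720257920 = 18.29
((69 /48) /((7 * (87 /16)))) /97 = 23 /59073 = 0.00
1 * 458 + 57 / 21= 3225 / 7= 460.71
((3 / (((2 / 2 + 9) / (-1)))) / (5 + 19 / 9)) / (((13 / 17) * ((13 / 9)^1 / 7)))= -28917 / 108160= -0.27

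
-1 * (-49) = 49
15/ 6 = 5/ 2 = 2.50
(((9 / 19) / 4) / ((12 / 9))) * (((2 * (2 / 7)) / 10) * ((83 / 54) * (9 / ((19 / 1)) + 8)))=1909 / 28880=0.07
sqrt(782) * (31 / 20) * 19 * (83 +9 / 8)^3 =179539696813 * sqrt(782) / 10240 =490302273.84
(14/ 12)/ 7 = 1/ 6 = 0.17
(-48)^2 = 2304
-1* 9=-9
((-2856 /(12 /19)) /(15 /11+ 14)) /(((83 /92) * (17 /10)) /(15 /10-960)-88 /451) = 1798403108040 /1201997459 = 1496.18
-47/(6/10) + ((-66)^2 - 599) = 11036/3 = 3678.67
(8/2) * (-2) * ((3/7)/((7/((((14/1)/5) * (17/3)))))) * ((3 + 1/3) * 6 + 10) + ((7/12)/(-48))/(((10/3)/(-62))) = -1565201/6720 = -232.92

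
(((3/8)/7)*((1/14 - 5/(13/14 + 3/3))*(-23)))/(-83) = -21919/585648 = -0.04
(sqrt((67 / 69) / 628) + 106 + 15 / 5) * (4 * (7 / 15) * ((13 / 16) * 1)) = 91 * sqrt(725811) / 1299960 + 9919 / 60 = 165.38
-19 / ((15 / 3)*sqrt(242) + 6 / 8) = 228 / 96791 - 16720*sqrt(2) / 96791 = -0.24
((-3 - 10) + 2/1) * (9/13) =-99/13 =-7.62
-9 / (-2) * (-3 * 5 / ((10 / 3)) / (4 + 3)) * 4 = -81 / 7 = -11.57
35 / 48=0.73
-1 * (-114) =114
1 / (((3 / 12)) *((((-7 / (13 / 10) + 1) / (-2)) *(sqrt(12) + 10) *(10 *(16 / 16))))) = 13 / 627-13 *sqrt(3) / 3135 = 0.01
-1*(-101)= 101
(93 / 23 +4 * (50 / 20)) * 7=2261 / 23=98.30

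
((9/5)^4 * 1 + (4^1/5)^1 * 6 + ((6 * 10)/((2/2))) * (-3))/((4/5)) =-102939/500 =-205.88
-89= -89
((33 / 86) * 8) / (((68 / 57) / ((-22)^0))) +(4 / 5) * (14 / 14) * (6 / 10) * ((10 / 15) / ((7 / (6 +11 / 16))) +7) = 1596223 / 255850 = 6.24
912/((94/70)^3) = 39102000/103823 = 376.62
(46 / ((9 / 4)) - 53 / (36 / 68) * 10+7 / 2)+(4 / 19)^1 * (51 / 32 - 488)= -492283 / 456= -1079.57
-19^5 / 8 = -2476099 / 8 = -309512.38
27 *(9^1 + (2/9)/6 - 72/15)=572/5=114.40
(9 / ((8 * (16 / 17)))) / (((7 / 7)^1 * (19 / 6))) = 459 / 1216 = 0.38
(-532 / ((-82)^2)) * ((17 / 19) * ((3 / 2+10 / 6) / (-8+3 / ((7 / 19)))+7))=-20825 / 10086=-2.06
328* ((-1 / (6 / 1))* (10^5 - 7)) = -5466284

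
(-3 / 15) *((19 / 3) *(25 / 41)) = -95 / 123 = -0.77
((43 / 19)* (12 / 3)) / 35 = 172 / 665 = 0.26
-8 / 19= -0.42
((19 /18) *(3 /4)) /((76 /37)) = 37 /96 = 0.39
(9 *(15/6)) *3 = 67.50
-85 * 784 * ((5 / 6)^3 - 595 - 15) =1096519550 / 27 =40611835.19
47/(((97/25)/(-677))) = -795475/97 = -8200.77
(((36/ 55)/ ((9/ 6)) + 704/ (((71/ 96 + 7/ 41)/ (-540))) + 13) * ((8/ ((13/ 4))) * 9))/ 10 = -925145.12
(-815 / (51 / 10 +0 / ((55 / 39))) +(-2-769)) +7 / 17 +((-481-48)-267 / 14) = -1055623 / 714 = -1478.46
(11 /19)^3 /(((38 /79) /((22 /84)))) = 1156639 /10946964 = 0.11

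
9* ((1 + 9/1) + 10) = 180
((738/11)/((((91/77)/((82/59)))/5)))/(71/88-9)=-26627040/553007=-48.15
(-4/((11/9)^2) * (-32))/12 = 864/121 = 7.14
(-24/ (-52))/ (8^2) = 3/ 416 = 0.01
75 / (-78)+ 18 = 443 / 26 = 17.04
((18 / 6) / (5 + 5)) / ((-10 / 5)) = -3 / 20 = -0.15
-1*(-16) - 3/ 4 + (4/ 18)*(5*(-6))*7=-377/ 12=-31.42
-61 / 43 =-1.42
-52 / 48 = -13 / 12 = -1.08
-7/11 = -0.64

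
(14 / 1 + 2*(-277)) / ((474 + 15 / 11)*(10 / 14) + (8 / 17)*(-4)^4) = -100980 / 86023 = -1.17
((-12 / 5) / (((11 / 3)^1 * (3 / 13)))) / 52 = -3 / 55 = -0.05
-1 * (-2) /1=2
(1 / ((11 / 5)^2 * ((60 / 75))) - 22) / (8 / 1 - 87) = 10523 / 38236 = 0.28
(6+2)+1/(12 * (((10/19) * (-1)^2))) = 8.16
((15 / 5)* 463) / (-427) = -1389 / 427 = -3.25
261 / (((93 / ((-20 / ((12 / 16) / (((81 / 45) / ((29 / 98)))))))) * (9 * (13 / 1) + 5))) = -7056 / 1891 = -3.73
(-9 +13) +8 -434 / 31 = -2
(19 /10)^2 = 361 /100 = 3.61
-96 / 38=-48 / 19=-2.53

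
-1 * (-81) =81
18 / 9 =2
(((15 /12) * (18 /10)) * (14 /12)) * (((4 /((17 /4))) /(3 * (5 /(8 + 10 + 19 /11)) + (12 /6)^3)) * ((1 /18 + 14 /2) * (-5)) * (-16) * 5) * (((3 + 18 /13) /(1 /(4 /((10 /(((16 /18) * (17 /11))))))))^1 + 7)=311485046320 /41591979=7489.07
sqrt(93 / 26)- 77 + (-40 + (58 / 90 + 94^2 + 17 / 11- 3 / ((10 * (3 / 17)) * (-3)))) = 8723.65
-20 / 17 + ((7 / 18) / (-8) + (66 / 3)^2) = 1181833 / 2448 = 482.77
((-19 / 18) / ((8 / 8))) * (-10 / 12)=95 / 108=0.88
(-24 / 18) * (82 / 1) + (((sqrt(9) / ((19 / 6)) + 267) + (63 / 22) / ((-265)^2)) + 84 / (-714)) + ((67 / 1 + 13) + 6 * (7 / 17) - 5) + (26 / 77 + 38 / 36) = 3731087791406 / 15719093775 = 237.36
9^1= 9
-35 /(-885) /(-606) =-7 /107262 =-0.00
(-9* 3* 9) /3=-81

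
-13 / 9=-1.44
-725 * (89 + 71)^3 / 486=-6110288.07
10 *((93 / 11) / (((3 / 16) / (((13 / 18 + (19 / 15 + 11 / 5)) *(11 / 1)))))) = 20776.89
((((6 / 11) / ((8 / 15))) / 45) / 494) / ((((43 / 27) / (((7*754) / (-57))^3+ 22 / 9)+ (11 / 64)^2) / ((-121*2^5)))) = -13249193695952896 / 2196997976706351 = -6.03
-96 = -96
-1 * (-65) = 65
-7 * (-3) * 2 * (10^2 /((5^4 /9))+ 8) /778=4956 /9725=0.51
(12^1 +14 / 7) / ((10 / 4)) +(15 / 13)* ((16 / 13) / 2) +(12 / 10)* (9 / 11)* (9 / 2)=99719 / 9295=10.73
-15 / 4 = -3.75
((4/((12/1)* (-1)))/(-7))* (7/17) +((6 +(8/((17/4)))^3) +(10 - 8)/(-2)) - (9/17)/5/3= 858839/73695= 11.65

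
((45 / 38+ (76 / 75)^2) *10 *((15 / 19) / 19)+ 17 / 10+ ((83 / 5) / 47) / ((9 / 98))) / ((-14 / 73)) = -68459638783 / 2030949900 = -33.71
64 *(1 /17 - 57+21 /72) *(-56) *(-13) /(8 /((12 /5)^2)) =-807660672 /425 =-1900378.05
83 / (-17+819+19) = 83 / 821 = 0.10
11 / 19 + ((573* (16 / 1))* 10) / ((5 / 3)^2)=3135511 / 95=33005.38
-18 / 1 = -18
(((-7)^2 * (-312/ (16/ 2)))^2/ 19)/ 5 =3651921/ 95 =38441.27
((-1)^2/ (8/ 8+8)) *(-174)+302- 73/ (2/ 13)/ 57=10425/ 38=274.34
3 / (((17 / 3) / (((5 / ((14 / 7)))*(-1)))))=-45 / 34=-1.32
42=42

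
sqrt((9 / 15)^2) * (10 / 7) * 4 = 24 / 7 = 3.43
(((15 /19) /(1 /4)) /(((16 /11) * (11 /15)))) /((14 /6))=675 /532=1.27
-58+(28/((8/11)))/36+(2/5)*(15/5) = -20063/360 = -55.73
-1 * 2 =-2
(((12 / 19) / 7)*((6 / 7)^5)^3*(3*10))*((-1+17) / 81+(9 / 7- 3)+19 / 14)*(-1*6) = 0.26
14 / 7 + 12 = 14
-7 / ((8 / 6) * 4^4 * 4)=-21 / 4096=-0.01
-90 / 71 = -1.27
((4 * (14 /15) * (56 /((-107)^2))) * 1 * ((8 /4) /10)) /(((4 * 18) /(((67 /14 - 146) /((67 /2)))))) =-36904 /172593675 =-0.00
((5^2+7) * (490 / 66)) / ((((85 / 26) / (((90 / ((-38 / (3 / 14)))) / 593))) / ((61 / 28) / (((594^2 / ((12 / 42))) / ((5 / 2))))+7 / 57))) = -20978029670 / 2746451480157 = -0.01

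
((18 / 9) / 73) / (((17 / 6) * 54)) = 2 / 11169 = 0.00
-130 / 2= -65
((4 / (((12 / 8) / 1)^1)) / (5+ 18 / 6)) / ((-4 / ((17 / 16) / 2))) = -17 / 384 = -0.04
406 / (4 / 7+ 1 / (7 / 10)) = 203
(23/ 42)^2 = 529/ 1764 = 0.30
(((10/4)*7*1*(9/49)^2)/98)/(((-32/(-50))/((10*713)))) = 36095625/537824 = 67.11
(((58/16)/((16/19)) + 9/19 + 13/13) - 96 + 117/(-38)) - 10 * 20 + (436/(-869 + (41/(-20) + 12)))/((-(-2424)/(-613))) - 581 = -11067553775617/12660610176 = -874.17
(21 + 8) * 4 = 116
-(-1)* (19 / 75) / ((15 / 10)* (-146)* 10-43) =-19 / 167475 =-0.00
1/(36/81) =9/4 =2.25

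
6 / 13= 0.46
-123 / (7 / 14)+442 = 196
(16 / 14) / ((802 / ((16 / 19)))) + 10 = 533394 / 53333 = 10.00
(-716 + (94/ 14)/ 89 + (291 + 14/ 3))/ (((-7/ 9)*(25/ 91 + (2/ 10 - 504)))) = -25527515/ 23788632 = -1.07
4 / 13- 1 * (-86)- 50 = 472 / 13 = 36.31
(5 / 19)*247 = 65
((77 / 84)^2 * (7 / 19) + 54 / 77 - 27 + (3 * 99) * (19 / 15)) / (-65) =-28376779 / 5266800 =-5.39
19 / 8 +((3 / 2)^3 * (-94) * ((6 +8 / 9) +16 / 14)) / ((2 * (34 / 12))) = -425815 / 952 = -447.28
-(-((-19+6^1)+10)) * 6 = -18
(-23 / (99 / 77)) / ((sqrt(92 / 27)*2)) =-7*sqrt(69) / 12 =-4.85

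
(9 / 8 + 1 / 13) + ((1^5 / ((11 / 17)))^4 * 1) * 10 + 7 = 99350613 / 1522664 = 65.25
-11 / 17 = -0.65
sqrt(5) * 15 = 15 * sqrt(5) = 33.54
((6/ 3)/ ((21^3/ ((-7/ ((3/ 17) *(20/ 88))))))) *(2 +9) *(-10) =16456/ 3969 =4.15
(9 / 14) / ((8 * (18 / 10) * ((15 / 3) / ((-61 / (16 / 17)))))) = -1037 / 1792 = -0.58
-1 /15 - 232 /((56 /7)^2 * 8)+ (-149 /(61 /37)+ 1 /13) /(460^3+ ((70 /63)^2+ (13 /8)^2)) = -0.52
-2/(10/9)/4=-0.45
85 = 85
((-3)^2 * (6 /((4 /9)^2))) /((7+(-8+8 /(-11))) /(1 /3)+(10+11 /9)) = 216513 /4784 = 45.26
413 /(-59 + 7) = -413 /52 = -7.94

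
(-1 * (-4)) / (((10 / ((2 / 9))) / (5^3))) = 100 / 9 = 11.11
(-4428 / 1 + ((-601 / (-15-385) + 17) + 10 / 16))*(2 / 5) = -1763549 / 1000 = -1763.55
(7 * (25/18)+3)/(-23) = -229/414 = -0.55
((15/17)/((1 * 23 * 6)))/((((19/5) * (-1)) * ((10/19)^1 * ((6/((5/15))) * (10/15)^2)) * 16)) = -5/200192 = -0.00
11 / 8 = 1.38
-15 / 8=-1.88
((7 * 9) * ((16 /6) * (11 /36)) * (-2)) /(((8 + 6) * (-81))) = 22 /243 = 0.09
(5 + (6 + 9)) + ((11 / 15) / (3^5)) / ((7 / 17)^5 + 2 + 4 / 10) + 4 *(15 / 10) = 324552052753 / 12482170551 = 26.00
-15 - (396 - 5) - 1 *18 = -424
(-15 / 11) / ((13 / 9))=-135 / 143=-0.94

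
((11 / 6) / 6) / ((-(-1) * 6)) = 11 / 216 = 0.05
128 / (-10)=-64 / 5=-12.80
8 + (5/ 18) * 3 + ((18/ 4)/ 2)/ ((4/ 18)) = 455/ 24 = 18.96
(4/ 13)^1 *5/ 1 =20/ 13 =1.54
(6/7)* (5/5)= 6/7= 0.86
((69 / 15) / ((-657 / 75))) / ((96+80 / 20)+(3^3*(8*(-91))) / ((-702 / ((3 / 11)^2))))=-13915 / 2705088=-0.01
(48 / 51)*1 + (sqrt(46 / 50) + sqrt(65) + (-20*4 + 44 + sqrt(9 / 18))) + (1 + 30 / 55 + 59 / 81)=-23.06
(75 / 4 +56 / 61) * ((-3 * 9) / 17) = -129573 / 4148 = -31.24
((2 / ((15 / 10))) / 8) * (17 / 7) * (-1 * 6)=-17 / 7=-2.43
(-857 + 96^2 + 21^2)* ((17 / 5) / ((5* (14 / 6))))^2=915552 / 1225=747.39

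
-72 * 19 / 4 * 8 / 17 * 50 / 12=-11400 / 17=-670.59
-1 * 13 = -13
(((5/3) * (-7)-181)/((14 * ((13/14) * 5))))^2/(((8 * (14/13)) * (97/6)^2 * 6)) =0.00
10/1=10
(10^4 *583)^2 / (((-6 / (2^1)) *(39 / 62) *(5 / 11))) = -4636085960000000 / 117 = -39624666324786.32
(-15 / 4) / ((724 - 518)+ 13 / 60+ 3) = -225 / 12553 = -0.02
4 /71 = 0.06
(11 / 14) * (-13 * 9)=-1287 / 14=-91.93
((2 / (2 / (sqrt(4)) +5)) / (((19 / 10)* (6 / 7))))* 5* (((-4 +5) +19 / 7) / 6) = 325 / 513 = 0.63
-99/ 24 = -33/ 8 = -4.12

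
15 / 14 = 1.07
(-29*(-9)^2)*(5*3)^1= -35235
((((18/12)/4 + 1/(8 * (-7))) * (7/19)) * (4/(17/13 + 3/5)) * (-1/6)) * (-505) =164125/7068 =23.22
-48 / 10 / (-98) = 12 / 245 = 0.05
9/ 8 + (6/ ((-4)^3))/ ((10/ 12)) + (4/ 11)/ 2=1051/ 880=1.19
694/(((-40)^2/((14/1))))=2429/400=6.07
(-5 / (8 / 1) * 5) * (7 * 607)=-106225 / 8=-13278.12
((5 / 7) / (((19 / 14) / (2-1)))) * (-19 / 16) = -0.62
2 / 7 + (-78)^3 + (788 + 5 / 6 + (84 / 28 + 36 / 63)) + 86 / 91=-258672067 / 546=-473758.36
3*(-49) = -147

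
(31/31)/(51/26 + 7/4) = 52/193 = 0.27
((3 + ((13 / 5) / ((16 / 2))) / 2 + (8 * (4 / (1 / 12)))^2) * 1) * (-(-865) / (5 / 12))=6122504427 / 20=306125221.35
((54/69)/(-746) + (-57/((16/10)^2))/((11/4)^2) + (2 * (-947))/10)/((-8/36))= 865.55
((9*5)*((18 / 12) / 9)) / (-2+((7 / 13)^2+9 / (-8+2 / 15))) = -149565 / 56917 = -2.63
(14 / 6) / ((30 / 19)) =133 / 90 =1.48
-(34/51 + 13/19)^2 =-1.82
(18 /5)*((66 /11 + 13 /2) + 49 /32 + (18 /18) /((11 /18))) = 9927 /176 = 56.40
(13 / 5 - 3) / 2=-1 / 5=-0.20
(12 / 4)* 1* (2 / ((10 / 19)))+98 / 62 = 2012 / 155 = 12.98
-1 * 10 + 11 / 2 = -9 / 2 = -4.50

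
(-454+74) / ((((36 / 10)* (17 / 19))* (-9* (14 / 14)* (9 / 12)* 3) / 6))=144400 / 4131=34.96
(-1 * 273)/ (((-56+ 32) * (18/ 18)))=91/ 8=11.38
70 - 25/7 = 465/7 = 66.43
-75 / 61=-1.23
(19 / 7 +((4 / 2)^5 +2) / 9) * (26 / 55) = 10634 / 3465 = 3.07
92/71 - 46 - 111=-11055/71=-155.70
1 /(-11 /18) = -18 /11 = -1.64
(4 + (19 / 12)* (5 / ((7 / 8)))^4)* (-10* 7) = -121888120 / 1029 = -118452.98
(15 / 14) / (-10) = -3 / 28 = -0.11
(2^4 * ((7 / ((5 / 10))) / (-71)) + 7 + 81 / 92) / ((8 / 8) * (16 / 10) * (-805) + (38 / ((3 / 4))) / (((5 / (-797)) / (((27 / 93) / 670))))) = -1602768975 / 438043209712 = -0.00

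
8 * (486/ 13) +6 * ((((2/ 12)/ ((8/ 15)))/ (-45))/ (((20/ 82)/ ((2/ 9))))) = 4198507/ 14040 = 299.04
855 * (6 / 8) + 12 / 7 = 18003 / 28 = 642.96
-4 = -4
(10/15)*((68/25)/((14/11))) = 748/525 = 1.42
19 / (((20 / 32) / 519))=78888 / 5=15777.60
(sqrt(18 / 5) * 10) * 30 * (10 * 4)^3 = 11520000 * sqrt(10) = 36429438.65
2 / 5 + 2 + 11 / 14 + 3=6.19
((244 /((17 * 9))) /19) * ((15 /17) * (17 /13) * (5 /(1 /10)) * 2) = 122000 /12597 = 9.68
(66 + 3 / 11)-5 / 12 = 8693 / 132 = 65.86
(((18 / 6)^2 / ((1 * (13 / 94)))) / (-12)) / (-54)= 47 / 468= 0.10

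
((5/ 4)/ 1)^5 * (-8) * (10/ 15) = -3125/ 192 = -16.28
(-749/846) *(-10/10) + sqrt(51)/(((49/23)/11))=749/846 + 253 *sqrt(51)/49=37.76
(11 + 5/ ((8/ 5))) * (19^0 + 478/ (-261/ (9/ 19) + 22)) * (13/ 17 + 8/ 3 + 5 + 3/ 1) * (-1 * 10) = -329395/ 2116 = -155.67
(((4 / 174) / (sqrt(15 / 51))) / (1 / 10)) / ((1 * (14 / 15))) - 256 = -255.55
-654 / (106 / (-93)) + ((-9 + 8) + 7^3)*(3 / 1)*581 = 31624029 / 53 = 596679.79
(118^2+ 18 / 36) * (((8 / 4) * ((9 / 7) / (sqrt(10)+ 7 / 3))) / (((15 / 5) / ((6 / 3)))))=-501282 / 41+ 1503846 * sqrt(10) / 287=4343.57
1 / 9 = 0.11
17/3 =5.67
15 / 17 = 0.88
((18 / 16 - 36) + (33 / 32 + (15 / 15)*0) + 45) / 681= 119 / 7264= 0.02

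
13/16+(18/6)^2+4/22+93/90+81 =242953/2640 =92.03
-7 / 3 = -2.33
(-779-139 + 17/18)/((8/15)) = -82535/48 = -1719.48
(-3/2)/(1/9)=-27/2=-13.50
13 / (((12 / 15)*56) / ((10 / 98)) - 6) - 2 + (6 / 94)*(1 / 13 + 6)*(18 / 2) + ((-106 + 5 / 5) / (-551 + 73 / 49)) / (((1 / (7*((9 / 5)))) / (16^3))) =9863.04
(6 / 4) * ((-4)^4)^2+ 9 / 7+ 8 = 688193 / 7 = 98313.29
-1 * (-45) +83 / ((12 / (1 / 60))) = 32483 / 720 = 45.12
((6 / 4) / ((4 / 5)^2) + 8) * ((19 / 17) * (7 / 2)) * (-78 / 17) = -1716897 / 9248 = -185.65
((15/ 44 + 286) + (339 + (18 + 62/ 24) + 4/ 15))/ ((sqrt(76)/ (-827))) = -58783987 * sqrt(19)/ 4180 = -61299.87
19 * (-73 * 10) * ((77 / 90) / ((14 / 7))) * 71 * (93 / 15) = -235064599 / 90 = -2611828.88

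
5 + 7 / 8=47 / 8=5.88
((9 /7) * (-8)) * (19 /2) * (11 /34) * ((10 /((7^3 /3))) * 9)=-1015740 /40817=-24.89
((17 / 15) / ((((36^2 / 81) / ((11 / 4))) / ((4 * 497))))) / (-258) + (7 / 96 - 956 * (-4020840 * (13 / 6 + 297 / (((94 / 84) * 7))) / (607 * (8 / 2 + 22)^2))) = 14011882243115947 / 37317643740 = 375476.07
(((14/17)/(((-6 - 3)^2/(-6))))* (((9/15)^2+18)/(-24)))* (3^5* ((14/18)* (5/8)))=441/80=5.51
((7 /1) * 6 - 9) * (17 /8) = 70.12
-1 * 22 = -22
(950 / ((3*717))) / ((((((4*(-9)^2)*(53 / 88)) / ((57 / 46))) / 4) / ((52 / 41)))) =0.01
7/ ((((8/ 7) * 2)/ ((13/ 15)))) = 2.65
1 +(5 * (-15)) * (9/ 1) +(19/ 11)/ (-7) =-51917/ 77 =-674.25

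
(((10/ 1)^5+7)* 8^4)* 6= 2457772032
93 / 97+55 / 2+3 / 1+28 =11535 / 194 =59.46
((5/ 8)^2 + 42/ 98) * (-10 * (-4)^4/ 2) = -7340/ 7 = -1048.57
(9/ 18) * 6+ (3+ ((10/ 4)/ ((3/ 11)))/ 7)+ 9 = 685/ 42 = 16.31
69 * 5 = 345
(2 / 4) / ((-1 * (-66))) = 1 / 132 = 0.01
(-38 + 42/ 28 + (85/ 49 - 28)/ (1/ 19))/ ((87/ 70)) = -262415/ 609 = -430.89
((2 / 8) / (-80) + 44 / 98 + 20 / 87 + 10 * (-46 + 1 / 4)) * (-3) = 1370.47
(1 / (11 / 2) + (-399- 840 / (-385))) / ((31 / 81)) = -353403 / 341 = -1036.37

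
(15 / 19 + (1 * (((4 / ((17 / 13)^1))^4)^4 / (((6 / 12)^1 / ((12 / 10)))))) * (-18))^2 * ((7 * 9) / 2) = 8666869348551321358579067404966764372222580189395071197178332743 / 42740804285426433787486118666643170014866050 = 202777404249889403363.81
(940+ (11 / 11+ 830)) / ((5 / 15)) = 5313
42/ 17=2.47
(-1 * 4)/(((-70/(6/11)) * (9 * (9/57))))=76/3465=0.02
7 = 7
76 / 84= 19 / 21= 0.90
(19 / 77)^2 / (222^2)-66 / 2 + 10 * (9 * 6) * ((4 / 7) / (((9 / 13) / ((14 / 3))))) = 598143299653 / 292204836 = 2047.00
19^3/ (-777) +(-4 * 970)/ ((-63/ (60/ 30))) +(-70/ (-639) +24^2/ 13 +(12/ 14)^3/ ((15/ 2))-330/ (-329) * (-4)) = 3836013789437/ 24774672195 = 154.84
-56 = -56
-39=-39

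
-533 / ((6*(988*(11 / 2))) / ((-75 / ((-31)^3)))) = -0.00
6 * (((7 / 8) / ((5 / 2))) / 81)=7 / 270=0.03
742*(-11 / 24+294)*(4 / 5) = 522739 / 3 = 174246.33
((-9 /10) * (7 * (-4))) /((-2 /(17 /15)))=-357 /25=-14.28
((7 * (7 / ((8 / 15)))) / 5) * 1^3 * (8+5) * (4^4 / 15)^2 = 5218304 / 75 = 69577.39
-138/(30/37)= -851/5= -170.20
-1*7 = -7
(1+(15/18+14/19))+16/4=6.57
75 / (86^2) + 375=2773575 / 7396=375.01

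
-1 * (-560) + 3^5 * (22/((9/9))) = 5906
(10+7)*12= 204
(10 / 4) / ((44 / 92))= 115 / 22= 5.23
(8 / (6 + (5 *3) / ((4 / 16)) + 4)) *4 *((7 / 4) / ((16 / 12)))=3 / 5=0.60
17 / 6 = 2.83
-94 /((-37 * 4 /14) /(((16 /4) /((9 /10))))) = 13160 /333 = 39.52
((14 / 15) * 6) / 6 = 14 / 15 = 0.93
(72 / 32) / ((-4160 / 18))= -81 / 8320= -0.01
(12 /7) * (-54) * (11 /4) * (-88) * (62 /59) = 9722592 /413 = 23541.38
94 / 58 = 47 / 29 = 1.62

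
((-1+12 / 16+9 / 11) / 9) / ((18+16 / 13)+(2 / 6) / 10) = 1625 / 495858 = 0.00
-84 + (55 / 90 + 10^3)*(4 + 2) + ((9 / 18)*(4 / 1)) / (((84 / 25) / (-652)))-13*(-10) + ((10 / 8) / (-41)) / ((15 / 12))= 1624864 / 287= 5661.55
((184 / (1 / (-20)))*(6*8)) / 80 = -2208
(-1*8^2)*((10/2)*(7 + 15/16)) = -2540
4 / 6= 2 / 3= 0.67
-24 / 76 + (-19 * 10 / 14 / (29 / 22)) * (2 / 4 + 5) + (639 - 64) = 1998152 / 3857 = 518.06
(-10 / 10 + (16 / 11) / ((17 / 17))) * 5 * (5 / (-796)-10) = -199125 / 8756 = -22.74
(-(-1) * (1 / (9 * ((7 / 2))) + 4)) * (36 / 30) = 508 / 105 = 4.84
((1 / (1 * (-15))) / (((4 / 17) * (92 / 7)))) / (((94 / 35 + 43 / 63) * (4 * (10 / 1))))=-2499 / 15617920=-0.00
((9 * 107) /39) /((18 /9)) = 12.35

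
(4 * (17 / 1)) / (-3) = -68 / 3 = -22.67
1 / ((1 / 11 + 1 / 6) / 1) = 66 / 17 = 3.88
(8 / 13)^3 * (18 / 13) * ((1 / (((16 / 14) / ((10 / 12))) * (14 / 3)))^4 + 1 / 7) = 9476559 / 204725248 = 0.05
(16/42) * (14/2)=8/3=2.67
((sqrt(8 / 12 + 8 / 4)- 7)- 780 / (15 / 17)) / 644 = -891 / 644 + sqrt(6) / 966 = -1.38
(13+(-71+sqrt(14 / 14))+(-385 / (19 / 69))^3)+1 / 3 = -56240700902405 / 20577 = -2733182723.55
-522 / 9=-58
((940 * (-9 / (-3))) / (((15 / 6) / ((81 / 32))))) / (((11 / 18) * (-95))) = -49.18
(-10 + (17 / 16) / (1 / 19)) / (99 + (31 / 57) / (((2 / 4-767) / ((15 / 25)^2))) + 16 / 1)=39564175 / 446613008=0.09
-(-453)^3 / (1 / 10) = 929596770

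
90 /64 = 45 /32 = 1.41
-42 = -42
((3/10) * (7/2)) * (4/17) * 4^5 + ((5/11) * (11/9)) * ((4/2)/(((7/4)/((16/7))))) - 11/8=75888977/299880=253.06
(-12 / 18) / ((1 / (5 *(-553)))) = 5530 / 3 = 1843.33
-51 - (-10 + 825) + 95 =-771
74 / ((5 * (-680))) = -37 / 1700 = -0.02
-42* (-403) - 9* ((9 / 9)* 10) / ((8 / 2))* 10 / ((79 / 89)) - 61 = 1312310 / 79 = 16611.52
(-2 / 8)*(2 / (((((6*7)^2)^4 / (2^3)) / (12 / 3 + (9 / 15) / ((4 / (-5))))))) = -13 / 9682651996416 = -0.00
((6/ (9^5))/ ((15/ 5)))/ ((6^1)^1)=1/ 177147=0.00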